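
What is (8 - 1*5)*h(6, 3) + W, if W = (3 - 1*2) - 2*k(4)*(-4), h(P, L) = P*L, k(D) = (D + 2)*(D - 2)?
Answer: 151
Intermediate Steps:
k(D) = (-2 + D)*(2 + D) (k(D) = (2 + D)*(-2 + D) = (-2 + D)*(2 + D))
h(P, L) = L*P
W = 97 (W = (3 - 1*2) - 2*(-4 + 4²)*(-4) = (3 - 2) - 2*(-4 + 16)*(-4) = 1 - 24*(-4) = 1 - 2*(-48) = 1 + 96 = 97)
(8 - 1*5)*h(6, 3) + W = (8 - 1*5)*(3*6) + 97 = (8 - 5)*18 + 97 = 3*18 + 97 = 54 + 97 = 151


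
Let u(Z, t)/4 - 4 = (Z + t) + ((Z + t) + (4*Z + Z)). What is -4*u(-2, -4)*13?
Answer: 3744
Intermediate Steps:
u(Z, t) = 16 + 8*t + 28*Z (u(Z, t) = 16 + 4*((Z + t) + ((Z + t) + (4*Z + Z))) = 16 + 4*((Z + t) + ((Z + t) + 5*Z)) = 16 + 4*((Z + t) + (t + 6*Z)) = 16 + 4*(2*t + 7*Z) = 16 + (8*t + 28*Z) = 16 + 8*t + 28*Z)
-4*u(-2, -4)*13 = -4*(16 + 8*(-4) + 28*(-2))*13 = -4*(16 - 32 - 56)*13 = -4*(-72)*13 = 288*13 = 3744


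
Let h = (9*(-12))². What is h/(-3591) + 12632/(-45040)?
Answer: -2642167/748790 ≈ -3.5286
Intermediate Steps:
h = 11664 (h = (-108)² = 11664)
h/(-3591) + 12632/(-45040) = 11664/(-3591) + 12632/(-45040) = 11664*(-1/3591) + 12632*(-1/45040) = -432/133 - 1579/5630 = -2642167/748790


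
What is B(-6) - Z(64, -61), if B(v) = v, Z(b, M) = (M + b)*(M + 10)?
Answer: 147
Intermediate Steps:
Z(b, M) = (10 + M)*(M + b) (Z(b, M) = (M + b)*(10 + M) = (10 + M)*(M + b))
B(-6) - Z(64, -61) = -6 - ((-61)**2 + 10*(-61) + 10*64 - 61*64) = -6 - (3721 - 610 + 640 - 3904) = -6 - 1*(-153) = -6 + 153 = 147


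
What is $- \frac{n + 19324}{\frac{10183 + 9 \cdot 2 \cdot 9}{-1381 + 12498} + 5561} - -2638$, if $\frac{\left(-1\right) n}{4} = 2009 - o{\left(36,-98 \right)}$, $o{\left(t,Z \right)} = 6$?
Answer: $\frac{81493506506}{30915991} \approx 2636.0$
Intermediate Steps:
$n = -8012$ ($n = - 4 \left(2009 - 6\right) = \left(-4\right) 2003 = -8012$)
$- \frac{n + 19324}{\frac{10183 + 9 \cdot 2 \cdot 9}{-1381 + 12498} + 5561} - -2638 = - \frac{-8012 + 19324}{\frac{10183 + 9 \cdot 2 \cdot 9}{-1381 + 12498} + 5561} - -2638 = - \frac{11312}{\frac{10183 + 18 \cdot 9}{11117} + 5561} + 2638 = - \frac{11312}{\left(10183 + 162\right) \frac{1}{11117} + 5561} + 2638 = - \frac{11312}{10345 \cdot \frac{1}{11117} + 5561} + 2638 = - \frac{11312}{\frac{10345}{11117} + 5561} + 2638 = - \frac{11312}{\frac{61831982}{11117}} + 2638 = - \frac{11312 \cdot 11117}{61831982} + 2638 = \left(-1\right) \frac{62877752}{30915991} + 2638 = - \frac{62877752}{30915991} + 2638 = \frac{81493506506}{30915991}$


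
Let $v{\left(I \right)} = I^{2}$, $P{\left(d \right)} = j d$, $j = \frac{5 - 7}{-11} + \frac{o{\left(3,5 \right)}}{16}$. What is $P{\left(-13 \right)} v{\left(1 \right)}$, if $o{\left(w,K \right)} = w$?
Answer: $- \frac{845}{176} \approx -4.8011$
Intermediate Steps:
$j = \frac{65}{176}$ ($j = \frac{5 - 7}{-11} + \frac{3}{16} = \left(-2\right) \left(- \frac{1}{11}\right) + 3 \cdot \frac{1}{16} = \frac{2}{11} + \frac{3}{16} = \frac{65}{176} \approx 0.36932$)
$P{\left(d \right)} = \frac{65 d}{176}$
$P{\left(-13 \right)} v{\left(1 \right)} = \frac{65}{176} \left(-13\right) 1^{2} = \left(- \frac{845}{176}\right) 1 = - \frac{845}{176}$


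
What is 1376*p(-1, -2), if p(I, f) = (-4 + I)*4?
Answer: -27520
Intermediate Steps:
p(I, f) = -16 + 4*I
1376*p(-1, -2) = 1376*(-16 + 4*(-1)) = 1376*(-16 - 4) = 1376*(-20) = -27520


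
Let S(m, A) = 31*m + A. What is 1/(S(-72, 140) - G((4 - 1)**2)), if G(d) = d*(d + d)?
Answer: -1/2254 ≈ -0.00044366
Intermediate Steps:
S(m, A) = A + 31*m
G(d) = 2*d**2 (G(d) = d*(2*d) = 2*d**2)
1/(S(-72, 140) - G((4 - 1)**2)) = 1/((140 + 31*(-72)) - 2*((4 - 1)**2)**2) = 1/((140 - 2232) - 2*(3**2)**2) = 1/(-2092 - 2*9**2) = 1/(-2092 - 2*81) = 1/(-2092 - 1*162) = 1/(-2092 - 162) = 1/(-2254) = -1/2254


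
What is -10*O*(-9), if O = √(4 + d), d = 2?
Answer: 90*√6 ≈ 220.45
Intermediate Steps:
O = √6 (O = √(4 + 2) = √6 ≈ 2.4495)
-10*O*(-9) = -10*√6*(-9) = 90*√6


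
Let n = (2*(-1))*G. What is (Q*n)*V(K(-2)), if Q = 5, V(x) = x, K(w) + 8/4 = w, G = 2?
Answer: 80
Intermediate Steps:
K(w) = -2 + w
n = -4 (n = (2*(-1))*2 = -2*2 = -4)
(Q*n)*V(K(-2)) = (5*(-4))*(-2 - 2) = -20*(-4) = 80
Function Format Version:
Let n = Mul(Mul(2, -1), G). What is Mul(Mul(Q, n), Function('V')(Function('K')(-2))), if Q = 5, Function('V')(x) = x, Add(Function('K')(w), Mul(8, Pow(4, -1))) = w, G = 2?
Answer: 80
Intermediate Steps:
Function('K')(w) = Add(-2, w)
n = -4 (n = Mul(Mul(2, -1), 2) = Mul(-2, 2) = -4)
Mul(Mul(Q, n), Function('V')(Function('K')(-2))) = Mul(Mul(5, -4), Add(-2, -2)) = Mul(-20, -4) = 80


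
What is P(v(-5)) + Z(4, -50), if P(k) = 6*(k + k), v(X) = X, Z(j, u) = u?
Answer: -110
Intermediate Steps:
P(k) = 12*k (P(k) = 6*(2*k) = 12*k)
P(v(-5)) + Z(4, -50) = 12*(-5) - 50 = -60 - 50 = -110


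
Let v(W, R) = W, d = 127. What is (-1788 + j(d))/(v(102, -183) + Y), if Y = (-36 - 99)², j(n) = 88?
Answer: -1700/18327 ≈ -0.092759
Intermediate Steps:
Y = 18225 (Y = (-135)² = 18225)
(-1788 + j(d))/(v(102, -183) + Y) = (-1788 + 88)/(102 + 18225) = -1700/18327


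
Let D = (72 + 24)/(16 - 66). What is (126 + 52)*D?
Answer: -8544/25 ≈ -341.76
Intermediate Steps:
D = -48/25 (D = 96/(-50) = 96*(-1/50) = -48/25 ≈ -1.9200)
(126 + 52)*D = (126 + 52)*(-48/25) = 178*(-48/25) = -8544/25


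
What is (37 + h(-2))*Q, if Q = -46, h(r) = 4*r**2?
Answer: -2438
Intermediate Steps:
(37 + h(-2))*Q = (37 + 4*(-2)**2)*(-46) = (37 + 4*4)*(-46) = (37 + 16)*(-46) = 53*(-46) = -2438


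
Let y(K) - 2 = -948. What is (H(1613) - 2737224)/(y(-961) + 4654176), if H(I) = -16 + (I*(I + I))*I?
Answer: 4195284777/2326615 ≈ 1803.2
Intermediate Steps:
H(I) = -16 + 2*I³ (H(I) = -16 + (I*(2*I))*I = -16 + (2*I²)*I = -16 + 2*I³)
y(K) = -946 (y(K) = 2 - 948 = -946)
(H(1613) - 2737224)/(y(-961) + 4654176) = ((-16 + 2*1613³) - 2737224)/(-946 + 4654176) = ((-16 + 2*4196653397) - 2737224)/4653230 = ((-16 + 8393306794) - 2737224)*(1/4653230) = (8393306778 - 2737224)*(1/4653230) = 8390569554*(1/4653230) = 4195284777/2326615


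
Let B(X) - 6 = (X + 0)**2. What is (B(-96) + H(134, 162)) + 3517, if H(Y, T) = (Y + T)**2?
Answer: 100355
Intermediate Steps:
H(Y, T) = (T + Y)**2
B(X) = 6 + X**2 (B(X) = 6 + (X + 0)**2 = 6 + X**2)
(B(-96) + H(134, 162)) + 3517 = ((6 + (-96)**2) + (162 + 134)**2) + 3517 = ((6 + 9216) + 296**2) + 3517 = (9222 + 87616) + 3517 = 96838 + 3517 = 100355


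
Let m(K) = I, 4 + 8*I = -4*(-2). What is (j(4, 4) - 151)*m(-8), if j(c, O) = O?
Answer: -147/2 ≈ -73.500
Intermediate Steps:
I = 1/2 (I = -1/2 + (-4*(-2))/8 = -1/2 + (1/8)*8 = -1/2 + 1 = 1/2 ≈ 0.50000)
m(K) = 1/2
(j(4, 4) - 151)*m(-8) = (4 - 151)*(1/2) = -147*1/2 = -147/2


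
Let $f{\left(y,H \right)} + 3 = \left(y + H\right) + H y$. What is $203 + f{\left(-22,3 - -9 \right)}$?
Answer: $-74$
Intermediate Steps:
$f{\left(y,H \right)} = -3 + H + y + H y$ ($f{\left(y,H \right)} = -3 + \left(\left(y + H\right) + H y\right) = -3 + \left(\left(H + y\right) + H y\right) = -3 + \left(H + y + H y\right) = -3 + H + y + H y$)
$203 + f{\left(-22,3 - -9 \right)} = 203 + \left(-3 + \left(3 - -9\right) - 22 + \left(3 - -9\right) \left(-22\right)\right) = 203 + \left(-3 + \left(3 + 9\right) - 22 + \left(3 + 9\right) \left(-22\right)\right) = 203 + \left(-3 + 12 - 22 + 12 \left(-22\right)\right) = 203 - 277 = -74$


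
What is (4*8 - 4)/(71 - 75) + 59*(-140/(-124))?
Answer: 1848/31 ≈ 59.613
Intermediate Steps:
(4*8 - 4)/(71 - 75) + 59*(-140/(-124)) = (32 - 4)/(-4) + 59*(-140*(-1/124)) = 28*(-¼) + 59*(35/31) = -7 + 2065/31 = 1848/31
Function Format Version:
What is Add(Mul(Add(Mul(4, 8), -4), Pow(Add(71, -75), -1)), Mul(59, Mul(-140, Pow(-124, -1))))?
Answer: Rational(1848, 31) ≈ 59.613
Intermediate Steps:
Add(Mul(Add(Mul(4, 8), -4), Pow(Add(71, -75), -1)), Mul(59, Mul(-140, Pow(-124, -1)))) = Add(Mul(Add(32, -4), Pow(-4, -1)), Mul(59, Mul(-140, Rational(-1, 124)))) = Add(Mul(28, Rational(-1, 4)), Mul(59, Rational(35, 31))) = Add(-7, Rational(2065, 31)) = Rational(1848, 31)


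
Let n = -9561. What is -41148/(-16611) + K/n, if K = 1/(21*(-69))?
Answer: 27145706723/10958426199 ≈ 2.4772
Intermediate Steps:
K = -1/1449 (K = 1/(-1449) = -1/1449 ≈ -0.00069013)
-41148/(-16611) + K/n = -41148/(-16611) - 1/1449/(-9561) = -41148*(-1/16611) - 1/1449*(-1/9561) = 13716/5537 + 1/13853889 = 27145706723/10958426199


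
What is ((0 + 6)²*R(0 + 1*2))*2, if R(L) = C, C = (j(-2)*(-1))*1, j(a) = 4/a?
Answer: 144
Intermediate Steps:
C = 2 (C = ((4/(-2))*(-1))*1 = ((4*(-½))*(-1))*1 = -2*(-1)*1 = 2*1 = 2)
R(L) = 2
((0 + 6)²*R(0 + 1*2))*2 = ((0 + 6)²*2)*2 = (6²*2)*2 = (36*2)*2 = 72*2 = 144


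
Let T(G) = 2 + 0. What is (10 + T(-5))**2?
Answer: 144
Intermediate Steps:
T(G) = 2
(10 + T(-5))**2 = (10 + 2)**2 = 12**2 = 144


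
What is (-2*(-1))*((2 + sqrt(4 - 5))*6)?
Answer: 24 + 12*I ≈ 24.0 + 12.0*I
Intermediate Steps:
(-2*(-1))*((2 + sqrt(4 - 5))*6) = 2*((2 + sqrt(-1))*6) = 2*((2 + I)*6) = 2*(12 + 6*I) = 24 + 12*I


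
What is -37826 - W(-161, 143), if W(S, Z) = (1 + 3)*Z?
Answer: -38398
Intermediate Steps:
W(S, Z) = 4*Z
-37826 - W(-161, 143) = -37826 - 4*143 = -37826 - 1*572 = -37826 - 572 = -38398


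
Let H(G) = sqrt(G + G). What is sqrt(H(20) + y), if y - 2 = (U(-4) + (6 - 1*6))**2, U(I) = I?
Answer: sqrt(18 + 2*sqrt(10)) ≈ 4.9320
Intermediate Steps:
H(G) = sqrt(2)*sqrt(G) (H(G) = sqrt(2*G) = sqrt(2)*sqrt(G))
y = 18 (y = 2 + (-4 + (6 - 1*6))**2 = 2 + (-4 + (6 - 6))**2 = 2 + (-4 + 0)**2 = 2 + (-4)**2 = 2 + 16 = 18)
sqrt(H(20) + y) = sqrt(sqrt(2)*sqrt(20) + 18) = sqrt(sqrt(2)*(2*sqrt(5)) + 18) = sqrt(2*sqrt(10) + 18) = sqrt(18 + 2*sqrt(10))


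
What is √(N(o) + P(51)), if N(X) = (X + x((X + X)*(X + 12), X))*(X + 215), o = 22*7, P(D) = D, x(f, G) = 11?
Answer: 2*√15234 ≈ 246.85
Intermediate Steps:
o = 154
N(X) = (11 + X)*(215 + X) (N(X) = (X + 11)*(X + 215) = (11 + X)*(215 + X))
√(N(o) + P(51)) = √((2365 + 154² + 226*154) + 51) = √((2365 + 23716 + 34804) + 51) = √(60885 + 51) = √60936 = 2*√15234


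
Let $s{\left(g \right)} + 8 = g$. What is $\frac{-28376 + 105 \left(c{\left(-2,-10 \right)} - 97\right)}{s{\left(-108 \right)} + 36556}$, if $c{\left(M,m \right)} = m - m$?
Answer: $- \frac{38561}{36440} \approx -1.0582$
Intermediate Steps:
$c{\left(M,m \right)} = 0$
$s{\left(g \right)} = -8 + g$
$\frac{-28376 + 105 \left(c{\left(-2,-10 \right)} - 97\right)}{s{\left(-108 \right)} + 36556} = \frac{-28376 + 105 \left(0 - 97\right)}{\left(-8 - 108\right) + 36556} = \frac{-28376 + 105 \left(-97\right)}{-116 + 36556} = \frac{-28376 - 10185}{36440} = \left(-38561\right) \frac{1}{36440} = - \frac{38561}{36440}$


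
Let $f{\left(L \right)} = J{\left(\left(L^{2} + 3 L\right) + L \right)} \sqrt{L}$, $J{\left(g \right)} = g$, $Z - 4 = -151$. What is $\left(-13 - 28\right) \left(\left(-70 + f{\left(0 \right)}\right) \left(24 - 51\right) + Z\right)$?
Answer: $-71463$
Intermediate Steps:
$Z = -147$ ($Z = 4 - 151 = -147$)
$f{\left(L \right)} = \sqrt{L} \left(L^{2} + 4 L\right)$ ($f{\left(L \right)} = \left(\left(L^{2} + 3 L\right) + L\right) \sqrt{L} = \left(L^{2} + 4 L\right) \sqrt{L} = \sqrt{L} \left(L^{2} + 4 L\right)$)
$\left(-13 - 28\right) \left(\left(-70 + f{\left(0 \right)}\right) \left(24 - 51\right) + Z\right) = \left(-13 - 28\right) \left(\left(-70 + 0^{\frac{3}{2}} \left(4 + 0\right)\right) \left(24 - 51\right) - 147\right) = \left(-13 - 28\right) \left(\left(-70 + 0 \cdot 4\right) \left(-27\right) - 147\right) = - 41 \left(\left(-70 + 0\right) \left(-27\right) - 147\right) = - 41 \left(\left(-70\right) \left(-27\right) - 147\right) = - 41 \left(1890 - 147\right) = \left(-41\right) 1743 = -71463$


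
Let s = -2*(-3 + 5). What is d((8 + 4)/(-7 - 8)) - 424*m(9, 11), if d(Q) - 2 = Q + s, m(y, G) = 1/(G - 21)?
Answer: 198/5 ≈ 39.600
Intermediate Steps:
m(y, G) = 1/(-21 + G)
s = -4 (s = -2*2 = -4)
d(Q) = -2 + Q (d(Q) = 2 + (Q - 4) = 2 + (-4 + Q) = -2 + Q)
d((8 + 4)/(-7 - 8)) - 424*m(9, 11) = (-2 + (8 + 4)/(-7 - 8)) - 424/(-21 + 11) = (-2 + 12/(-15)) - 424/(-10) = (-2 + 12*(-1/15)) - 424*(-⅒) = (-2 - ⅘) + 212/5 = -14/5 + 212/5 = 198/5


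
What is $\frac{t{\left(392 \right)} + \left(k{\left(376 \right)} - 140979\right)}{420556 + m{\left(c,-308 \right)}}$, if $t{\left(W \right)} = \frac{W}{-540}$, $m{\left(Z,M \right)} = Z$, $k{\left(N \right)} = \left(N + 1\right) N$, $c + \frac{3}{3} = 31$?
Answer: $\frac{104257}{56779110} \approx 0.0018362$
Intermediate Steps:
$c = 30$ ($c = -1 + 31 = 30$)
$k{\left(N \right)} = N \left(1 + N\right)$ ($k{\left(N \right)} = \left(1 + N\right) N = N \left(1 + N\right)$)
$t{\left(W \right)} = - \frac{W}{540}$ ($t{\left(W \right)} = W \left(- \frac{1}{540}\right) = - \frac{W}{540}$)
$\frac{t{\left(392 \right)} + \left(k{\left(376 \right)} - 140979\right)}{420556 + m{\left(c,-308 \right)}} = \frac{\left(- \frac{1}{540}\right) 392 - \left(140979 - 376 \left(1 + 376\right)\right)}{420556 + 30} = \frac{- \frac{98}{135} + \left(376 \cdot 377 - 140979\right)}{420586} = \left(- \frac{98}{135} + \left(141752 - 140979\right)\right) \frac{1}{420586} = \left(- \frac{98}{135} + 773\right) \frac{1}{420586} = \frac{104257}{135} \cdot \frac{1}{420586} = \frac{104257}{56779110}$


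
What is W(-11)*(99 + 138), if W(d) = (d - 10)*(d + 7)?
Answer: 19908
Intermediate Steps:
W(d) = (-10 + d)*(7 + d)
W(-11)*(99 + 138) = (-70 + (-11)**2 - 3*(-11))*(99 + 138) = (-70 + 121 + 33)*237 = 84*237 = 19908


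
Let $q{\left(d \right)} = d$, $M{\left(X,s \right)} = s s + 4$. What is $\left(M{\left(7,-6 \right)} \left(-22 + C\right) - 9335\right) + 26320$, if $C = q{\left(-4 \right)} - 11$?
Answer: $15505$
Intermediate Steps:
$M{\left(X,s \right)} = 4 + s^{2}$ ($M{\left(X,s \right)} = s^{2} + 4 = 4 + s^{2}$)
$C = -15$ ($C = -4 - 11 = -15$)
$\left(M{\left(7,-6 \right)} \left(-22 + C\right) - 9335\right) + 26320 = \left(\left(4 + \left(-6\right)^{2}\right) \left(-22 - 15\right) - 9335\right) + 26320 = \left(\left(4 + 36\right) \left(-37\right) - 9335\right) + 26320 = \left(40 \left(-37\right) - 9335\right) + 26320 = \left(-1480 - 9335\right) + 26320 = -10815 + 26320 = 15505$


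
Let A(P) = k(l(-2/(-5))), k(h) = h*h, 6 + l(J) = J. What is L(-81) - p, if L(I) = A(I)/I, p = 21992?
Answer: -44534584/2025 ≈ -21992.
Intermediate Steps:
l(J) = -6 + J
k(h) = h²
A(P) = 784/25 (A(P) = (-6 - 2/(-5))² = (-6 - 2*(-⅕))² = (-6 + ⅖)² = (-28/5)² = 784/25)
L(I) = 784/(25*I)
L(-81) - p = (784/25)/(-81) - 1*21992 = (784/25)*(-1/81) - 21992 = -784/2025 - 21992 = -44534584/2025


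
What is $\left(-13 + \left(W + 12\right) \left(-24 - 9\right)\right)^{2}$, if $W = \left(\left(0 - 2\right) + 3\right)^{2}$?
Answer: $195364$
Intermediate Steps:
$W = 1$ ($W = \left(-2 + 3\right)^{2} = 1^{2} = 1$)
$\left(-13 + \left(W + 12\right) \left(-24 - 9\right)\right)^{2} = \left(-13 + \left(1 + 12\right) \left(-24 - 9\right)\right)^{2} = \left(-13 + 13 \left(-24 - 9\right)\right)^{2} = \left(-13 + 13 \left(-33\right)\right)^{2} = \left(-13 - 429\right)^{2} = \left(-442\right)^{2} = 195364$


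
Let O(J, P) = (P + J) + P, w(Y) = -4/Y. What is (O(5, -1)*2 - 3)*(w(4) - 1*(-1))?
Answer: 0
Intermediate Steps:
O(J, P) = J + 2*P (O(J, P) = (J + P) + P = J + 2*P)
(O(5, -1)*2 - 3)*(w(4) - 1*(-1)) = ((5 + 2*(-1))*2 - 3)*(-4/4 - 1*(-1)) = ((5 - 2)*2 - 3)*(-4*¼ + 1) = (3*2 - 3)*(-1 + 1) = (6 - 3)*0 = 3*0 = 0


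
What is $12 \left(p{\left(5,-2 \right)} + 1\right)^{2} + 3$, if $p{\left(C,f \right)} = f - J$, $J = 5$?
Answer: $435$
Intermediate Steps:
$p{\left(C,f \right)} = -5 + f$ ($p{\left(C,f \right)} = f - 5 = -5 + f$)
$12 \left(p{\left(5,-2 \right)} + 1\right)^{2} + 3 = 12 \left(\left(-5 - 2\right) + 1\right)^{2} + 3 = 12 \left(-7 + 1\right)^{2} + 3 = 12 \left(-6\right)^{2} + 3 = 12 \cdot 36 + 3 = 432 + 3 = 435$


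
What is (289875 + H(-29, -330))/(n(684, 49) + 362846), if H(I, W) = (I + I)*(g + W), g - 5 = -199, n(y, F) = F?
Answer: 320267/362895 ≈ 0.88253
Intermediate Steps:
g = -194 (g = 5 - 199 = -194)
H(I, W) = 2*I*(-194 + W) (H(I, W) = (I + I)*(-194 + W) = (2*I)*(-194 + W) = 2*I*(-194 + W))
(289875 + H(-29, -330))/(n(684, 49) + 362846) = (289875 + 2*(-29)*(-194 - 330))/(49 + 362846) = (289875 + 2*(-29)*(-524))/362895 = (289875 + 30392)*(1/362895) = 320267*(1/362895) = 320267/362895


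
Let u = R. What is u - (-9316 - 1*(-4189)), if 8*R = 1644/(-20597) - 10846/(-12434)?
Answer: 5252263810567/1024412392 ≈ 5127.1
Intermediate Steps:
R = 101476783/1024412392 (R = (1644/(-20597) - 10846/(-12434))/8 = (1644*(-1/20597) - 10846*(-1/12434))/8 = (-1644/20597 + 5423/6217)/8 = (⅛)*(101476783/128051549) = 101476783/1024412392 ≈ 0.099059)
u = 101476783/1024412392 ≈ 0.099059
u - (-9316 - 1*(-4189)) = 101476783/1024412392 - (-9316 - 1*(-4189)) = 101476783/1024412392 - (-9316 + 4189) = 101476783/1024412392 - 1*(-5127) = 101476783/1024412392 + 5127 = 5252263810567/1024412392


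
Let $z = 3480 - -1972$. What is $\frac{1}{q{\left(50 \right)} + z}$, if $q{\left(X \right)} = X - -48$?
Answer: $\frac{1}{5550} \approx 0.00018018$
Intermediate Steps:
$q{\left(X \right)} = 48 + X$ ($q{\left(X \right)} = X + 48 = 48 + X$)
$z = 5452$ ($z = 3480 + 1972 = 5452$)
$\frac{1}{q{\left(50 \right)} + z} = \frac{1}{\left(48 + 50\right) + 5452} = \frac{1}{98 + 5452} = \frac{1}{5550}$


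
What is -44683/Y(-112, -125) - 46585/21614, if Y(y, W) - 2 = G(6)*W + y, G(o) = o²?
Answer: 187755378/24910135 ≈ 7.5373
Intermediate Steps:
Y(y, W) = 2 + y + 36*W (Y(y, W) = 2 + (6²*W + y) = 2 + (36*W + y) = 2 + (y + 36*W) = 2 + y + 36*W)
-44683/Y(-112, -125) - 46585/21614 = -44683/(2 - 112 + 36*(-125)) - 46585/21614 = -44683/(2 - 112 - 4500) - 46585*1/21614 = -44683/(-4610) - 46585/21614 = -44683*(-1/4610) - 46585/21614 = 44683/4610 - 46585/21614 = 187755378/24910135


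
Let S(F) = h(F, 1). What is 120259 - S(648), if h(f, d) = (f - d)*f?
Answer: -298997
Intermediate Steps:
h(f, d) = f*(f - d)
S(F) = F*(-1 + F) (S(F) = F*(F - 1*1) = F*(F - 1) = F*(-1 + F))
120259 - S(648) = 120259 - 648*(-1 + 648) = 120259 - 648*647 = 120259 - 1*419256 = 120259 - 419256 = -298997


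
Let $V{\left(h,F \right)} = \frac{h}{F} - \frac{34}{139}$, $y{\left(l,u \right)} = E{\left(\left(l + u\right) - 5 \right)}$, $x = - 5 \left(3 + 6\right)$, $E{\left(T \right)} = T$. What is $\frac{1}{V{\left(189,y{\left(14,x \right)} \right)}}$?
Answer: $- \frac{556}{3055} \approx -0.182$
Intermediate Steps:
$x = -45$ ($x = \left(-5\right) 9 = -45$)
$y{\left(l,u \right)} = -5 + l + u$ ($y{\left(l,u \right)} = \left(l + u\right) - 5 = -5 + l + u$)
$V{\left(h,F \right)} = - \frac{34}{139} + \frac{h}{F}$ ($V{\left(h,F \right)} = \frac{h}{F} - \frac{34}{139} = - \frac{34}{139} + \frac{h}{F}$)
$\frac{1}{V{\left(189,y{\left(14,x \right)} \right)}} = \frac{1}{- \frac{34}{139} + \frac{189}{-5 + 14 - 45}} = \frac{1}{- \frac{34}{139} + \frac{189}{-36}} = \frac{1}{- \frac{34}{139} + 189 \left(- \frac{1}{36}\right)} = \frac{1}{- \frac{34}{139} - \frac{21}{4}} = \frac{1}{- \frac{3055}{556}} = - \frac{556}{3055}$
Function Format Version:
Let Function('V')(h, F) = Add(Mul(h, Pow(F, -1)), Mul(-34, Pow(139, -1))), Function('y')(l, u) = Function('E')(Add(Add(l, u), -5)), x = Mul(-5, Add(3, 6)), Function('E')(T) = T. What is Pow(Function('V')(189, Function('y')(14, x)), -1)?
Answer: Rational(-556, 3055) ≈ -0.18200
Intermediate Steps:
x = -45 (x = Mul(-5, 9) = -45)
Function('y')(l, u) = Add(-5, l, u) (Function('y')(l, u) = Add(Add(l, u), -5) = Add(-5, l, u))
Function('V')(h, F) = Add(Rational(-34, 139), Mul(h, Pow(F, -1))) (Function('V')(h, F) = Add(Mul(h, Pow(F, -1)), Mul(-34, Rational(1, 139))) = Add(Mul(h, Pow(F, -1)), Rational(-34, 139)) = Add(Rational(-34, 139), Mul(h, Pow(F, -1))))
Pow(Function('V')(189, Function('y')(14, x)), -1) = Pow(Add(Rational(-34, 139), Mul(189, Pow(Add(-5, 14, -45), -1))), -1) = Pow(Add(Rational(-34, 139), Mul(189, Pow(-36, -1))), -1) = Pow(Add(Rational(-34, 139), Mul(189, Rational(-1, 36))), -1) = Pow(Add(Rational(-34, 139), Rational(-21, 4)), -1) = Pow(Rational(-3055, 556), -1) = Rational(-556, 3055)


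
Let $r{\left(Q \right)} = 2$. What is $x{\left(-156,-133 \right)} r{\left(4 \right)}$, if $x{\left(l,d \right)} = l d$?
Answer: $41496$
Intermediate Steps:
$x{\left(l,d \right)} = d l$
$x{\left(-156,-133 \right)} r{\left(4 \right)} = \left(-133\right) \left(-156\right) 2 = 20748 \cdot 2 = 41496$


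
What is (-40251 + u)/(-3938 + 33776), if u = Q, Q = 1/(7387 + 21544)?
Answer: -582250840/431621589 ≈ -1.3490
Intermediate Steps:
Q = 1/28931 ≈ 3.4565e-5
u = 1/28931 ≈ 3.4565e-5
(-40251 + u)/(-3938 + 33776) = (-40251 + 1/28931)/(-3938 + 33776) = -1164501680/28931/29838 = -1164501680/28931*1/29838 = -582250840/431621589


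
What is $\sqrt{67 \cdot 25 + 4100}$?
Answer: $5 \sqrt{231} \approx 75.993$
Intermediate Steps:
$\sqrt{67 \cdot 25 + 4100} = \sqrt{1675 + 4100} = \sqrt{5775} = 5 \sqrt{231}$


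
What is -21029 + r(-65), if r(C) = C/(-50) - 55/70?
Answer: -735997/35 ≈ -21029.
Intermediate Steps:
r(C) = -11/14 - C/50 (r(C) = C*(-1/50) - 55*1/70 = -C/50 - 11/14 = -11/14 - C/50)
-21029 + r(-65) = -21029 + (-11/14 - 1/50*(-65)) = -21029 + (-11/14 + 13/10) = -21029 + 18/35 = -735997/35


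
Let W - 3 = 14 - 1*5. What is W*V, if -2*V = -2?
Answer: 12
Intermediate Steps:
V = 1 (V = -1/2*(-2) = 1)
W = 12 (W = 3 + (14 - 1*5) = 3 + (14 - 5) = 3 + 9 = 12)
W*V = 12*1 = 12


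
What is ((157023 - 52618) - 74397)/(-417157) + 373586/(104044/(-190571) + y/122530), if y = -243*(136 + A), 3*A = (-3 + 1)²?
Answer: -909765475576164678279/1992784720495231 ≈ -4.5653e+5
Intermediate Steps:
A = 4/3 (A = (-3 + 1)²/3 = (⅓)*(-2)² = (⅓)*4 = 4/3 ≈ 1.3333)
y = -33372 (y = -243*(136 + 4/3) = -243*412/3 = -33372)
((157023 - 52618) - 74397)/(-417157) + 373586/(104044/(-190571) + y/122530) = ((157023 - 52618) - 74397)/(-417157) + 373586/(104044/(-190571) - 33372/122530) = (104405 - 74397)*(-1/417157) + 373586/(104044*(-1/190571) - 33372*1/122530) = 30008*(-1/417157) + 373586/(-104044/190571 - 16686/61265) = -30008/417157 + 373586/(-9554123366/11675332315) = -30008/417157 + 373586*(-11675332315/9554123366) = -30008/417157 - 2180870349115795/4777061683 = -909765475576164678279/1992784720495231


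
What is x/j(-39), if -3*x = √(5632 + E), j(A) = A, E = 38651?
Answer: √44283/117 ≈ 1.7986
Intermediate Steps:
x = -√44283/3 (x = -√(5632 + 38651)/3 = -√44283/3 ≈ -70.145)
x/j(-39) = -√44283/3/(-39) = -√44283/3*(-1/39) = √44283/117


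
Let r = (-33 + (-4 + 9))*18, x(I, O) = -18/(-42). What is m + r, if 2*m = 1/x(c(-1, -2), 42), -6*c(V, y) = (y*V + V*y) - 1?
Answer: -3017/6 ≈ -502.83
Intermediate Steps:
c(V, y) = ⅙ - V*y/3 (c(V, y) = -((y*V + V*y) - 1)/6 = -((V*y + V*y) - 1)/6 = -(2*V*y - 1)/6 = -(-1 + 2*V*y)/6 = ⅙ - V*y/3)
x(I, O) = 3/7 (x(I, O) = -18*(-1/42) = 3/7)
m = 7/6 (m = 1/(2*(3/7)) = (½)*(7/3) = 7/6 ≈ 1.1667)
r = -504 (r = (-33 + 5)*18 = -28*18 = -504)
m + r = 7/6 - 504 = -3017/6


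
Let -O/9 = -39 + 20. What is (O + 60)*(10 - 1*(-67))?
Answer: 17787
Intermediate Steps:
O = 171 (O = -9*(-39 + 20) = -9*(-19) = 171)
(O + 60)*(10 - 1*(-67)) = (171 + 60)*(10 - 1*(-67)) = 231*(10 + 67) = 231*77 = 17787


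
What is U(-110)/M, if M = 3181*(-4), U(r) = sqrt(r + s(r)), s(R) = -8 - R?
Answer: -I*sqrt(2)/6362 ≈ -0.00022229*I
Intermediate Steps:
U(r) = 2*I*sqrt(2) (U(r) = sqrt(r + (-8 - r)) = sqrt(-8) = 2*I*sqrt(2))
M = -12724
U(-110)/M = (2*I*sqrt(2))/(-12724) = (2*I*sqrt(2))*(-1/12724) = -I*sqrt(2)/6362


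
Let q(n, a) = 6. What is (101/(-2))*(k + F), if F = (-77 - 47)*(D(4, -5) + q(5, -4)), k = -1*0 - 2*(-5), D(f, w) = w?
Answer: 5757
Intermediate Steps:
k = 10 (k = 0 + 10 = 10)
F = -124 (F = (-77 - 47)*(-5 + 6) = -124*1 = -124)
(101/(-2))*(k + F) = (101/(-2))*(10 - 124) = (101*(-1/2))*(-114) = -101/2*(-114) = 5757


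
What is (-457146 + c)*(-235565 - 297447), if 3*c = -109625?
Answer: 789424351756/3 ≈ 2.6314e+11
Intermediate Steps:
c = -109625/3 (c = (⅓)*(-109625) = -109625/3 ≈ -36542.)
(-457146 + c)*(-235565 - 297447) = (-457146 - 109625/3)*(-235565 - 297447) = -1481063/3*(-533012) = 789424351756/3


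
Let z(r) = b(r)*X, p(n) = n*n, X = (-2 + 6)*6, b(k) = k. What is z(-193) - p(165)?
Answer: -31857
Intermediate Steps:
X = 24 (X = 4*6 = 24)
p(n) = n**2
z(r) = 24*r (z(r) = r*24 = 24*r)
z(-193) - p(165) = 24*(-193) - 1*165**2 = -4632 - 1*27225 = -4632 - 27225 = -31857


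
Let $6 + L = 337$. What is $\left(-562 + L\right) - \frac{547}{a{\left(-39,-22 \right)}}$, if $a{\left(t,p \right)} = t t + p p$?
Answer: $- \frac{463702}{2005} \approx -231.27$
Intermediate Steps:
$L = 331$ ($L = -6 + 337 = 331$)
$a{\left(t,p \right)} = p^{2} + t^{2}$ ($a{\left(t,p \right)} = t^{2} + p^{2} = p^{2} + t^{2}$)
$\left(-562 + L\right) - \frac{547}{a{\left(-39,-22 \right)}} = \left(-562 + 331\right) - \frac{547}{\left(-22\right)^{2} + \left(-39\right)^{2}} = -231 - \frac{547}{484 + 1521} = -231 - \frac{547}{2005} = - \frac{463702}{2005}$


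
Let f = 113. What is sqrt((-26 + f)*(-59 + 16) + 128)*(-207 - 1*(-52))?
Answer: -155*I*sqrt(3613) ≈ -9316.8*I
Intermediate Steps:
sqrt((-26 + f)*(-59 + 16) + 128)*(-207 - 1*(-52)) = sqrt((-26 + 113)*(-59 + 16) + 128)*(-207 - 1*(-52)) = sqrt(87*(-43) + 128)*(-207 + 52) = sqrt(-3741 + 128)*(-155) = sqrt(-3613)*(-155) = (I*sqrt(3613))*(-155) = -155*I*sqrt(3613)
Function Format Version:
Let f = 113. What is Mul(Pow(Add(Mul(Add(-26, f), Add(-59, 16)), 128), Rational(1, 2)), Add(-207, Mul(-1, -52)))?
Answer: Mul(-155, I, Pow(3613, Rational(1, 2))) ≈ Mul(-9316.8, I)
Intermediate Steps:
Mul(Pow(Add(Mul(Add(-26, f), Add(-59, 16)), 128), Rational(1, 2)), Add(-207, Mul(-1, -52))) = Mul(Pow(Add(Mul(Add(-26, 113), Add(-59, 16)), 128), Rational(1, 2)), Add(-207, Mul(-1, -52))) = Mul(Pow(Add(Mul(87, -43), 128), Rational(1, 2)), Add(-207, 52)) = Mul(Pow(Add(-3741, 128), Rational(1, 2)), -155) = Mul(Pow(-3613, Rational(1, 2)), -155) = Mul(Mul(I, Pow(3613, Rational(1, 2))), -155) = Mul(-155, I, Pow(3613, Rational(1, 2)))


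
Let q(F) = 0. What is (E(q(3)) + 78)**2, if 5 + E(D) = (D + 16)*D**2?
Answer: 5329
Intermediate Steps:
E(D) = -5 + D**2*(16 + D) (E(D) = -5 + (D + 16)*D**2 = -5 + (16 + D)*D**2 = -5 + D**2*(16 + D))
(E(q(3)) + 78)**2 = ((-5 + 0**3 + 16*0**2) + 78)**2 = ((-5 + 0 + 16*0) + 78)**2 = ((-5 + 0 + 0) + 78)**2 = (-5 + 78)**2 = 73**2 = 5329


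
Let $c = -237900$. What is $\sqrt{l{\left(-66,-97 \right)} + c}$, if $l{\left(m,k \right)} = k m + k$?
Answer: $i \sqrt{231595} \approx 481.24 i$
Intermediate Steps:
$l{\left(m,k \right)} = k + k m$
$\sqrt{l{\left(-66,-97 \right)} + c} = \sqrt{- 97 \left(1 - 66\right) - 237900} = \sqrt{\left(-97\right) \left(-65\right) - 237900} = \sqrt{6305 - 237900} = \sqrt{-231595} = i \sqrt{231595}$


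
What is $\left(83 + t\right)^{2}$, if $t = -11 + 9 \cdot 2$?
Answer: $8100$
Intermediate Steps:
$t = 7$ ($t = -11 + 18 = 7$)
$\left(83 + t\right)^{2} = \left(83 + 7\right)^{2} = 90^{2} = 8100$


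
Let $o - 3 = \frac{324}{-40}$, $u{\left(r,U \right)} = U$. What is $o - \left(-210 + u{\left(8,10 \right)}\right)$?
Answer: $\frac{1949}{10} \approx 194.9$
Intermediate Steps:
$o = - \frac{51}{10}$ ($o = 3 + \frac{324}{-40} = 3 + 324 \left(- \frac{1}{40}\right) = 3 - \frac{81}{10} = - \frac{51}{10} \approx -5.1$)
$o - \left(-210 + u{\left(8,10 \right)}\right) = - \frac{51}{10} - \left(-210 + 10\right) = - \frac{51}{10} - -200 = - \frac{51}{10} + 200 = \frac{1949}{10}$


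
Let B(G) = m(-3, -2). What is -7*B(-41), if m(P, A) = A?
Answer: 14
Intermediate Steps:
B(G) = -2
-7*B(-41) = -7*(-2) = 14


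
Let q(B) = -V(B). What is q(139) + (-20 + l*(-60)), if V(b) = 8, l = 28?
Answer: -1708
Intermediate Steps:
q(B) = -8 (q(B) = -1*8 = -8)
q(139) + (-20 + l*(-60)) = -8 + (-20 + 28*(-60)) = -8 + (-20 - 1680) = -8 - 1700 = -1708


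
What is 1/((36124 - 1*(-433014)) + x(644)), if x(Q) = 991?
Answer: 1/470129 ≈ 2.1271e-6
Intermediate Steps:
1/((36124 - 1*(-433014)) + x(644)) = 1/((36124 - 1*(-433014)) + 991) = 1/((36124 + 433014) + 991) = 1/(469138 + 991) = 1/470129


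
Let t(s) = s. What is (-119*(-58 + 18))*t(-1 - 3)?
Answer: -19040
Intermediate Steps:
(-119*(-58 + 18))*t(-1 - 3) = (-119*(-58 + 18))*(-1 - 3) = -119*(-40)*(-4) = 4760*(-4) = -19040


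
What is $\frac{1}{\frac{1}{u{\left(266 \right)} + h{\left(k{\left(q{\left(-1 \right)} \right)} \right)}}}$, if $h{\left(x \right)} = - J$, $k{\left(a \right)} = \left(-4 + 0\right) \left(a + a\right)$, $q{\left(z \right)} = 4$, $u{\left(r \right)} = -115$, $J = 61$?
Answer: $-176$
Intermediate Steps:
$k{\left(a \right)} = - 8 a$ ($k{\left(a \right)} = - 4 \cdot 2 a = - 8 a$)
$h{\left(x \right)} = -61$ ($h{\left(x \right)} = \left(-1\right) 61 = -61$)
$\frac{1}{\frac{1}{u{\left(266 \right)} + h{\left(k{\left(q{\left(-1 \right)} \right)} \right)}}} = \frac{1}{\frac{1}{-115 - 61}} = \frac{1}{\frac{1}{-176}} = \frac{1}{- \frac{1}{176}} = -176$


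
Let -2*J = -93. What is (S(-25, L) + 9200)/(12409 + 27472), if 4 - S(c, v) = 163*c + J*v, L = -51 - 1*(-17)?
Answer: 14860/39881 ≈ 0.37261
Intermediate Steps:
J = 93/2 (J = -1/2*(-93) = 93/2 ≈ 46.500)
L = -34 (L = -51 + 17 = -34)
S(c, v) = 4 - 163*c - 93*v/2 (S(c, v) = 4 - (163*c + 93*v/2) = 4 + (-163*c - 93*v/2) = 4 - 163*c - 93*v/2)
(S(-25, L) + 9200)/(12409 + 27472) = ((4 - 163*(-25) - 93/2*(-34)) + 9200)/(12409 + 27472) = ((4 + 4075 + 1581) + 9200)/39881 = (5660 + 9200)*(1/39881) = 14860*(1/39881) = 14860/39881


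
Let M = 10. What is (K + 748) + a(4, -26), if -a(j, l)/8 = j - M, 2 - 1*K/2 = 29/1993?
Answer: 1594342/1993 ≈ 799.97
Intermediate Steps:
K = 7914/1993 (K = 4 - 58/1993 = 7914/1993 ≈ 3.9709)
a(j, l) = 80 - 8*j (a(j, l) = -8*(j - 1*10) = -8*(j - 10) = -8*(-10 + j) = 80 - 8*j)
(K + 748) + a(4, -26) = (7914/1993 + 748) + (80 - 8*4) = 1498678/1993 + (80 - 32) = 1498678/1993 + 48 = 1594342/1993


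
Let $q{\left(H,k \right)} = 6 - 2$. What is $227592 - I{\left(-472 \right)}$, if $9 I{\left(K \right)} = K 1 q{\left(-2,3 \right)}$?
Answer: $\frac{2050216}{9} \approx 2.278 \cdot 10^{5}$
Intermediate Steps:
$q{\left(H,k \right)} = 4$ ($q{\left(H,k \right)} = 6 - 2 = 4$)
$I{\left(K \right)} = \frac{4 K}{9}$ ($I{\left(K \right)} = \frac{K 1 \cdot 4}{9} = \frac{K 4}{9} = \frac{4 K}{9}$)
$227592 - I{\left(-472 \right)} = 227592 - \frac{4}{9} \left(-472\right) = 227592 - - \frac{1888}{9} = 227592 + \frac{1888}{9} = \frac{2050216}{9}$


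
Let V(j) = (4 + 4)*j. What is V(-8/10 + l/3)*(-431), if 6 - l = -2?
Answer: -96544/15 ≈ -6436.3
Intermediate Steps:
l = 8 (l = 6 - 1*(-2) = 6 + 2 = 8)
V(j) = 8*j
V(-8/10 + l/3)*(-431) = (8*(-8/10 + 8/3))*(-431) = (8*(-8*⅒ + 8*(⅓)))*(-431) = (8*(-⅘ + 8/3))*(-431) = (8*(28/15))*(-431) = (224/15)*(-431) = -96544/15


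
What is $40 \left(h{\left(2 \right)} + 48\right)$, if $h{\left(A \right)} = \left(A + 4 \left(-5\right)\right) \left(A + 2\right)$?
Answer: $-960$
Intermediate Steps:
$h{\left(A \right)} = \left(-20 + A\right) \left(2 + A\right)$ ($h{\left(A \right)} = \left(A - 20\right) \left(2 + A\right) = \left(-20 + A\right) \left(2 + A\right)$)
$40 \left(h{\left(2 \right)} + 48\right) = 40 \left(\left(-40 + 2^{2} - 36\right) + 48\right) = 40 \left(\left(-40 + 4 - 36\right) + 48\right) = 40 \left(-72 + 48\right) = 40 \left(-24\right) = -960$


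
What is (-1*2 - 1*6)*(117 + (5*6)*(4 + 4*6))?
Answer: -7656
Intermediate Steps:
(-1*2 - 1*6)*(117 + (5*6)*(4 + 4*6)) = (-2 - 6)*(117 + 30*(4 + 24)) = -8*(117 + 30*28) = -8*(117 + 840) = -8*957 = -7656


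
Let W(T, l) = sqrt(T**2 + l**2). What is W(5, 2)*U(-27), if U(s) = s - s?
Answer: 0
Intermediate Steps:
U(s) = 0
W(5, 2)*U(-27) = sqrt(5**2 + 2**2)*0 = sqrt(25 + 4)*0 = sqrt(29)*0 = 0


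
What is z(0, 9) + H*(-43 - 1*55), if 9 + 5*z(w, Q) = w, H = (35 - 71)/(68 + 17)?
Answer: 675/17 ≈ 39.706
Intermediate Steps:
H = -36/85 ≈ -0.42353
z(w, Q) = -9/5 + w/5
z(0, 9) + H*(-43 - 1*55) = (-9/5 + (⅕)*0) - 36*(-43 - 1*55)/85 = (-9/5 + 0) - 36*(-43 - 55)/85 = -9/5 - 36/85*(-98) = -9/5 + 3528/85 = 675/17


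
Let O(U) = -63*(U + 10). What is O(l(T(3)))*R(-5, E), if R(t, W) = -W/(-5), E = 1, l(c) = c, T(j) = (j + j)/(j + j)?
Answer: -693/5 ≈ -138.60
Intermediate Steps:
T(j) = 1 (T(j) = (2*j)/((2*j)) = (2*j)*(1/(2*j)) = 1)
O(U) = -630 - 63*U (O(U) = -63*(10 + U) = -630 - 63*U)
R(t, W) = W/5 (R(t, W) = -W*(-1)/5 = -(-1)*W/5 = W/5)
O(l(T(3)))*R(-5, E) = (-630 - 63*1)*((1/5)*1) = (-630 - 63)*(1/5) = -693*1/5 = -693/5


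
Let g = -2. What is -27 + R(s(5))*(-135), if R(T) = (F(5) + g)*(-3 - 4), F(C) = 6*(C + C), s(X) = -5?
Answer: 54783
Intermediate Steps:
F(C) = 12*C (F(C) = 6*(2*C) = 12*C)
R(T) = -406 (R(T) = (12*5 - 2)*(-3 - 4) = (60 - 2)*(-7) = 58*(-7) = -406)
-27 + R(s(5))*(-135) = -27 - 406*(-135) = -27 + 54810 = 54783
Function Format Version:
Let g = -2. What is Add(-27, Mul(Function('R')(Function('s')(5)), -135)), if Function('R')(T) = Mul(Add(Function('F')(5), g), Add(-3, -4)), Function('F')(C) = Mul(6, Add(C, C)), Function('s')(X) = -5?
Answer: 54783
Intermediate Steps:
Function('F')(C) = Mul(12, C) (Function('F')(C) = Mul(6, Mul(2, C)) = Mul(12, C))
Function('R')(T) = -406 (Function('R')(T) = Mul(Add(Mul(12, 5), -2), Add(-3, -4)) = Mul(Add(60, -2), -7) = Mul(58, -7) = -406)
Add(-27, Mul(Function('R')(Function('s')(5)), -135)) = Add(-27, Mul(-406, -135)) = Add(-27, 54810) = 54783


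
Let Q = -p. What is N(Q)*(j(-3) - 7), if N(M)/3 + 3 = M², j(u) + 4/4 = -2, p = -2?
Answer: -30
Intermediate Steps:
j(u) = -3 (j(u) = -1 - 2 = -3)
Q = 2 (Q = -1*(-2) = 2)
N(M) = -9 + 3*M²
N(Q)*(j(-3) - 7) = (-9 + 3*2²)*(-3 - 7) = (-9 + 3*4)*(-10) = (-9 + 12)*(-10) = 3*(-10) = -30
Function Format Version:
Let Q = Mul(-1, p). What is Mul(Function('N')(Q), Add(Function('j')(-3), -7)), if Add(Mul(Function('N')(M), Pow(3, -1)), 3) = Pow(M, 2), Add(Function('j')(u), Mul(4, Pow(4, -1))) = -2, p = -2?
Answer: -30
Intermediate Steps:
Function('j')(u) = -3 (Function('j')(u) = Add(-1, -2) = -3)
Q = 2 (Q = Mul(-1, -2) = 2)
Function('N')(M) = Add(-9, Mul(3, Pow(M, 2)))
Mul(Function('N')(Q), Add(Function('j')(-3), -7)) = Mul(Add(-9, Mul(3, Pow(2, 2))), Add(-3, -7)) = Mul(Add(-9, Mul(3, 4)), -10) = Mul(Add(-9, 12), -10) = Mul(3, -10) = -30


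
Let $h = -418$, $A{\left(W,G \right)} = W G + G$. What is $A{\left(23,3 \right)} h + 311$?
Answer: $-29785$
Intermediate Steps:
$A{\left(W,G \right)} = G + G W$ ($A{\left(W,G \right)} = G W + G = G + G W$)
$A{\left(23,3 \right)} h + 311 = 3 \left(1 + 23\right) \left(-418\right) + 311 = 3 \cdot 24 \left(-418\right) + 311 = 72 \left(-418\right) + 311 = -30096 + 311 = -29785$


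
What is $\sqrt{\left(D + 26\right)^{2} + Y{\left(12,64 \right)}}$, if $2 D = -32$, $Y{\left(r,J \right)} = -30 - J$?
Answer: $\sqrt{6} \approx 2.4495$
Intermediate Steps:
$D = -16$ ($D = \frac{1}{2} \left(-32\right) = -16$)
$\sqrt{\left(D + 26\right)^{2} + Y{\left(12,64 \right)}} = \sqrt{\left(-16 + 26\right)^{2} - 94} = \sqrt{10^{2} - 94} = \sqrt{100 - 94} = \sqrt{6}$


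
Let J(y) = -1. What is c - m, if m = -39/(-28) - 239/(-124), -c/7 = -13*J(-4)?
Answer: -40935/434 ≈ -94.320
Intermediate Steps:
c = -91 (c = -(-91)*(-1) = -7*13 = -91)
m = 1441/434 (m = -39*(-1/28) - 239*(-1/124) = 39/28 + 239/124 = 1441/434 ≈ 3.3203)
c - m = -91 - 1*1441/434 = -91 - 1441/434 = -40935/434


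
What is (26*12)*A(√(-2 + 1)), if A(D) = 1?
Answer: 312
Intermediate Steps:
(26*12)*A(√(-2 + 1)) = (26*12)*1 = 312*1 = 312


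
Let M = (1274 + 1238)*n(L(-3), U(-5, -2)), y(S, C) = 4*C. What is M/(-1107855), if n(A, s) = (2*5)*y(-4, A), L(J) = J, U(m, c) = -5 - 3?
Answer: 20096/73857 ≈ 0.27209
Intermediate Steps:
U(m, c) = -8
n(A, s) = 40*A (n(A, s) = (2*5)*(4*A) = 10*(4*A) = 40*A)
M = -301440 (M = (1274 + 1238)*(40*(-3)) = 2512*(-120) = -301440)
M/(-1107855) = -301440/(-1107855) = -301440*(-1/1107855) = 20096/73857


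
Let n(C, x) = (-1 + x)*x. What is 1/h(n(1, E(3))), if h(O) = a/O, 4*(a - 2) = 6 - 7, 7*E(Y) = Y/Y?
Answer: -24/343 ≈ -0.069971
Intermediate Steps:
E(Y) = 1/7 (E(Y) = (Y/Y)/7 = (1/7)*1 = 1/7)
a = 7/4 (a = 2 + (6 - 7)/4 = 2 + (1/4)*(-1) = 2 - 1/4 = 7/4 ≈ 1.7500)
n(C, x) = x*(-1 + x)
h(O) = 7/(4*O)
1/h(n(1, E(3))) = 1/(7/(4*(((-1 + 1/7)/7)))) = 1/(7/(4*(((1/7)*(-6/7))))) = 1/(7/(4*(-6/49))) = 1/((7/4)*(-49/6)) = 1/(-343/24) = -24/343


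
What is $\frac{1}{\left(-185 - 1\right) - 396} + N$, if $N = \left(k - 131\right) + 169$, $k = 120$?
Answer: $\frac{91955}{582} \approx 158.0$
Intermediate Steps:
$N = 158$ ($N = \left(120 - 131\right) + 169 = -11 + 169 = 158$)
$\frac{1}{\left(-185 - 1\right) - 396} + N = \frac{1}{\left(-185 - 1\right) - 396} + 158 = \frac{1}{-186 - 396} + 158 = \frac{1}{-582} + 158 = - \frac{1}{582} + 158 = \frac{91955}{582}$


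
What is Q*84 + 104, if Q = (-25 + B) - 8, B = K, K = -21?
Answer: -4432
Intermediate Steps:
B = -21
Q = -54 (Q = (-25 - 21) - 8 = -46 - 8 = -54)
Q*84 + 104 = -54*84 + 104 = -4536 + 104 = -4432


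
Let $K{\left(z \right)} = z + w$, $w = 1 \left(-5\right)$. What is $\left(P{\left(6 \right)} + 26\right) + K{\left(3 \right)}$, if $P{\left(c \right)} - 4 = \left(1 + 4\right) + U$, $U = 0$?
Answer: $33$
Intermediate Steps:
$w = -5$
$K{\left(z \right)} = -5 + z$ ($K{\left(z \right)} = z - 5 = -5 + z$)
$P{\left(c \right)} = 9$ ($P{\left(c \right)} = 4 + \left(\left(1 + 4\right) + 0\right) = 4 + \left(5 + 0\right) = 4 + 5 = 9$)
$\left(P{\left(6 \right)} + 26\right) + K{\left(3 \right)} = \left(9 + 26\right) + \left(-5 + 3\right) = 35 - 2 = 33$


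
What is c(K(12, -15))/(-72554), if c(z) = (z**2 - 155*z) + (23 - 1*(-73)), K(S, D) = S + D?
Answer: -285/36277 ≈ -0.0078562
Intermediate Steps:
K(S, D) = D + S
c(z) = 96 + z**2 - 155*z (c(z) = (z**2 - 155*z) + (23 + 73) = (z**2 - 155*z) + 96 = 96 + z**2 - 155*z)
c(K(12, -15))/(-72554) = (96 + (-15 + 12)**2 - 155*(-15 + 12))/(-72554) = (96 + (-3)**2 - 155*(-3))*(-1/72554) = (96 + 9 + 465)*(-1/72554) = 570*(-1/72554) = -285/36277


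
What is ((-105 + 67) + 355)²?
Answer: 100489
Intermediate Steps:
((-105 + 67) + 355)² = (-38 + 355)² = 317² = 100489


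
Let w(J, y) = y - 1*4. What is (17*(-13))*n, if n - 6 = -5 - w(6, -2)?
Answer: -1547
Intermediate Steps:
w(J, y) = -4 + y (w(J, y) = y - 4 = -4 + y)
n = 7 (n = 6 + (-5 - (-4 - 2)) = 6 + (-5 - 1*(-6)) = 6 + (-5 + 6) = 6 + 1 = 7)
(17*(-13))*n = (17*(-13))*7 = -221*7 = -1547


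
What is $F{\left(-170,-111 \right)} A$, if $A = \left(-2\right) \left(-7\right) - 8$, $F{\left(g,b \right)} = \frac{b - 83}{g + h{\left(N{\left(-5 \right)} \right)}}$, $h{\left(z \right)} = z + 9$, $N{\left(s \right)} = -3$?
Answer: $\frac{291}{41} \approx 7.0976$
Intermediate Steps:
$h{\left(z \right)} = 9 + z$
$F{\left(g,b \right)} = \frac{-83 + b}{6 + g}$ ($F{\left(g,b \right)} = \frac{b - 83}{g + \left(9 - 3\right)} = \frac{-83 + b}{g + 6} = \frac{-83 + b}{6 + g}$)
$A = 6$ ($A = 14 - 8 = 6$)
$F{\left(-170,-111 \right)} A = \frac{-83 - 111}{6 - 170} \cdot 6 = \frac{1}{-164} \left(-194\right) 6 = \left(- \frac{1}{164}\right) \left(-194\right) 6 = \frac{97}{82} \cdot 6 = \frac{291}{41}$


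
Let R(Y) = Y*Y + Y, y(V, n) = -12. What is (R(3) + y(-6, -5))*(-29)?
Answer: 0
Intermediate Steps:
R(Y) = Y + Y² (R(Y) = Y² + Y = Y + Y²)
(R(3) + y(-6, -5))*(-29) = (3*(1 + 3) - 12)*(-29) = (3*4 - 12)*(-29) = (12 - 12)*(-29) = 0*(-29) = 0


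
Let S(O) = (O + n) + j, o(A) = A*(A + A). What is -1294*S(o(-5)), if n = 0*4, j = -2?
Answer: -62112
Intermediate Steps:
n = 0
o(A) = 2*A**2 (o(A) = A*(2*A) = 2*A**2)
S(O) = -2 + O (S(O) = (O + 0) - 2 = O - 2 = -2 + O)
-1294*S(o(-5)) = -1294*(-2 + 2*(-5)**2) = -1294*(-2 + 2*25) = -1294*(-2 + 50) = -1294*48 = -62112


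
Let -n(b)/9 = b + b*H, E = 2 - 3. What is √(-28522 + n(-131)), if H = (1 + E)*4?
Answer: I*√27343 ≈ 165.36*I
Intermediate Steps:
E = -1
H = 0 (H = (1 - 1)*4 = 0*4 = 0)
n(b) = -9*b (n(b) = -9*(b + b*0) = -9*(b + 0) = -9*b)
√(-28522 + n(-131)) = √(-28522 - 9*(-131)) = √(-28522 + 1179) = √(-27343) = I*√27343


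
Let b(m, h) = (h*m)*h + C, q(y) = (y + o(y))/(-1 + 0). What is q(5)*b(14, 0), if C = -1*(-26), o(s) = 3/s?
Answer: -728/5 ≈ -145.60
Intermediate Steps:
C = 26
q(y) = -y - 3/y (q(y) = (y + 3/y)/(-1 + 0) = (y + 3/y)/(-1) = (y + 3/y)*(-1) = -y - 3/y)
b(m, h) = 26 + m*h² (b(m, h) = (h*m)*h + 26 = m*h² + 26 = 26 + m*h²)
q(5)*b(14, 0) = (-1*5 - 3/5)*(26 + 14*0²) = (-5 - 3*⅕)*(26 + 14*0) = (-5 - ⅗)*(26 + 0) = -28/5*26 = -728/5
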